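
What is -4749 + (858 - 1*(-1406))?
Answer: -2485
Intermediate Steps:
-4749 + (858 - 1*(-1406)) = -4749 + (858 + 1406) = -4749 + 2264 = -2485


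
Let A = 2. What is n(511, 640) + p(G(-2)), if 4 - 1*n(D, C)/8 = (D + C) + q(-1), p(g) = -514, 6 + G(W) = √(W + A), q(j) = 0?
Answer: -9690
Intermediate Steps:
G(W) = -6 + √(2 + W) (G(W) = -6 + √(W + 2) = -6 + √(2 + W))
n(D, C) = 32 - 8*C - 8*D (n(D, C) = 32 - 8*((D + C) + 0) = 32 - 8*((C + D) + 0) = 32 - 8*(C + D) = 32 + (-8*C - 8*D) = 32 - 8*C - 8*D)
n(511, 640) + p(G(-2)) = (32 - 8*640 - 8*511) - 514 = (32 - 5120 - 4088) - 514 = -9176 - 514 = -9690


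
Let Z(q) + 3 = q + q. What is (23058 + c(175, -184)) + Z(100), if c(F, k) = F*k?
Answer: -8945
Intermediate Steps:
Z(q) = -3 + 2*q (Z(q) = -3 + (q + q) = -3 + 2*q)
(23058 + c(175, -184)) + Z(100) = (23058 + 175*(-184)) + (-3 + 2*100) = (23058 - 32200) + (-3 + 200) = -9142 + 197 = -8945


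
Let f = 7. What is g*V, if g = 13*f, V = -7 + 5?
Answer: -182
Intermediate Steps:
V = -2
g = 91 (g = 13*7 = 91)
g*V = 91*(-2) = -182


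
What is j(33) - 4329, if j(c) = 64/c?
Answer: -142793/33 ≈ -4327.1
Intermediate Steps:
j(33) - 4329 = 64/33 - 4329 = -142793/33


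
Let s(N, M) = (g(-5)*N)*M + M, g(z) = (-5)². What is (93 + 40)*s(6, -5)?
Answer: -100415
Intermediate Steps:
g(z) = 25
s(N, M) = M + 25*M*N (s(N, M) = (25*N)*M + M = 25*M*N + M = M + 25*M*N)
(93 + 40)*s(6, -5) = (93 + 40)*(-5*(1 + 25*6)) = 133*(-5*(1 + 150)) = 133*(-5*151) = 133*(-755) = -100415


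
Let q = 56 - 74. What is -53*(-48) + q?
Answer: 2526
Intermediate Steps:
q = -18
-53*(-48) + q = -53*(-48) - 18 = 2544 - 18 = 2526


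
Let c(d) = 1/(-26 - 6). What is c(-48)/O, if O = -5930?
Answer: 1/189760 ≈ 5.2698e-6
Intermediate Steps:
c(d) = -1/32 (c(d) = 1/(-32) = -1/32)
c(-48)/O = -1/32/(-5930) = -1/32*(-1/5930) = 1/189760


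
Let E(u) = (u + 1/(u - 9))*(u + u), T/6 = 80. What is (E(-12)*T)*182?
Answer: 25259520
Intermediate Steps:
T = 480 (T = 6*80 = 480)
E(u) = 2*u*(u + 1/(-9 + u)) (E(u) = (u + 1/(-9 + u))*(2*u) = 2*u*(u + 1/(-9 + u)))
(E(-12)*T)*182 = ((2*(-12)*(1 + (-12)² - 9*(-12))/(-9 - 12))*480)*182 = ((2*(-12)*(1 + 144 + 108)/(-21))*480)*182 = ((2*(-12)*(-1/21)*253)*480)*182 = ((2024/7)*480)*182 = (971520/7)*182 = 25259520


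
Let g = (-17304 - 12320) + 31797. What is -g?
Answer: -2173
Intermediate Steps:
g = 2173 (g = -29624 + 31797 = 2173)
-g = -1*2173 = -2173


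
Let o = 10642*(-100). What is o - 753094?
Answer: -1817294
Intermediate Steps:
o = -1064200
o - 753094 = -1064200 - 753094 = -1817294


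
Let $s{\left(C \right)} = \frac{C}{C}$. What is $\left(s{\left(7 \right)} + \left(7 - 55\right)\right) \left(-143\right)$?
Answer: $6721$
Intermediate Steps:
$s{\left(C \right)} = 1$
$\left(s{\left(7 \right)} + \left(7 - 55\right)\right) \left(-143\right) = \left(1 + \left(7 - 55\right)\right) \left(-143\right) = \left(1 - 48\right) \left(-143\right) = \left(-47\right) \left(-143\right) = 6721$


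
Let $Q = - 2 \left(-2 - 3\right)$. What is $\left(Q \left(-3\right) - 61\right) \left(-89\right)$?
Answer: $8099$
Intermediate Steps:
$Q = 10$ ($Q = \left(-2\right) \left(-5\right) = 10$)
$\left(Q \left(-3\right) - 61\right) \left(-89\right) = \left(10 \left(-3\right) - 61\right) \left(-89\right) = \left(-30 + \left(\left(\left(-25 + 24\right) - 38\right) - 22\right)\right) \left(-89\right) = \left(-30 - 61\right) \left(-89\right) = \left(-91\right) \left(-89\right) = 8099$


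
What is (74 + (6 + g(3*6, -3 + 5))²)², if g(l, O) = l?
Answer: 422500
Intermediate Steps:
(74 + (6 + g(3*6, -3 + 5))²)² = (74 + (6 + 3*6)²)² = (74 + (6 + 18)²)² = (74 + 24²)² = (74 + 576)² = 650² = 422500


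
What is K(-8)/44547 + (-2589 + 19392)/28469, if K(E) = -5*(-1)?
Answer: 748665586/1268208543 ≈ 0.59033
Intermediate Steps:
K(E) = 5
K(-8)/44547 + (-2589 + 19392)/28469 = 5/44547 + (-2589 + 19392)/28469 = 5*(1/44547) + 16803*(1/28469) = 5/44547 + 16803/28469 = 748665586/1268208543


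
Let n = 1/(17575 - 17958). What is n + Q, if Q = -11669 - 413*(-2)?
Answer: -4152870/383 ≈ -10843.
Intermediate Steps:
Q = -10843 (Q = -11669 - 59*(-14) = -11669 + 826 = -10843)
n = -1/383 (n = 1/(-383) = -1/383 ≈ -0.0026110)
n + Q = -1/383 - 10843 = -4152870/383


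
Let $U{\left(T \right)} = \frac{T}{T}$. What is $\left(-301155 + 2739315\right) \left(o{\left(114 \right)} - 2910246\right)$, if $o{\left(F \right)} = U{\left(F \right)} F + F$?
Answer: $-7095089486880$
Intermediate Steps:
$U{\left(T \right)} = 1$
$o{\left(F \right)} = 2 F$ ($o{\left(F \right)} = 1 F + F = F + F = 2 F$)
$\left(-301155 + 2739315\right) \left(o{\left(114 \right)} - 2910246\right) = \left(-301155 + 2739315\right) \left(2 \cdot 114 - 2910246\right) = 2438160 \left(228 - 2910246\right) = 2438160 \left(-2910018\right) = -7095089486880$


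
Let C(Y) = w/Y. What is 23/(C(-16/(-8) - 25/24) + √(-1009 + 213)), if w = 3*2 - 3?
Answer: 9522/106567 - 12167*I*√199/213134 ≈ 0.089352 - 0.8053*I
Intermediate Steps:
w = 3 (w = 6 - 3 = 3)
C(Y) = 3/Y
23/(C(-16/(-8) - 25/24) + √(-1009 + 213)) = 23/(3/(-16/(-8) - 25/24) + √(-1009 + 213)) = 23/(3/(-16*(-⅛) - 25*1/24) + √(-796)) = 23/(3/(2 - 25/24) + 2*I*√199) = 23/(3/(23/24) + 2*I*√199) = 23/(3*(24/23) + 2*I*√199) = 23/(72/23 + 2*I*√199)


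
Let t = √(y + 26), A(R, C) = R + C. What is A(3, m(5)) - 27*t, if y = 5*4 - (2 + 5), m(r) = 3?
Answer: 6 - 27*√39 ≈ -162.61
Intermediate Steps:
y = 13 (y = 20 - 1*7 = 20 - 7 = 13)
A(R, C) = C + R
t = √39 (t = √(13 + 26) = √39 ≈ 6.2450)
A(3, m(5)) - 27*t = (3 + 3) - 27*√39 = 6 - 27*√39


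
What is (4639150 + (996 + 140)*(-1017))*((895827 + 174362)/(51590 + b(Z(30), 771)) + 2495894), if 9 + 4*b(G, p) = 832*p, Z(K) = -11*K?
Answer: 7372082073340350084/847823 ≈ 8.6953e+12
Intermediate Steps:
b(G, p) = -9/4 + 208*p (b(G, p) = -9/4 + (832*p)/4 = -9/4 + 208*p)
(4639150 + (996 + 140)*(-1017))*((895827 + 174362)/(51590 + b(Z(30), 771)) + 2495894) = (4639150 + (996 + 140)*(-1017))*((895827 + 174362)/(51590 + (-9/4 + 208*771)) + 2495894) = (4639150 + 1136*(-1017))*(1070189/(51590 + (-9/4 + 160368)) + 2495894) = (4639150 - 1155312)*(1070189/(51590 + 641463/4) + 2495894) = 3483838*(1070189/(847823/4) + 2495894) = 3483838*(1070189*(4/847823) + 2495894) = 3483838*(4280756/847823 + 2495894) = 3483838*(2116080619518/847823) = 7372082073340350084/847823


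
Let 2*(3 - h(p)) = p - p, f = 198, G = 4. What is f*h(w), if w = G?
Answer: 594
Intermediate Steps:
w = 4
h(p) = 3 (h(p) = 3 - (p - p)/2 = 3 - 1/2*0 = 3 + 0 = 3)
f*h(w) = 198*3 = 594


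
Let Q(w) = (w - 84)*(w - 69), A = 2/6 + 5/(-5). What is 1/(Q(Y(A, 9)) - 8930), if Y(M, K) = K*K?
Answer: -1/8966 ≈ -0.00011153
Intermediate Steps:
A = -2/3 (A = 2*(1/6) + 5*(-1/5) = 1/3 - 1 = -2/3 ≈ -0.66667)
Y(M, K) = K**2
Q(w) = (-84 + w)*(-69 + w)
1/(Q(Y(A, 9)) - 8930) = 1/((5796 + (9**2)**2 - 153*9**2) - 8930) = 1/((5796 + 81**2 - 153*81) - 8930) = 1/((5796 + 6561 - 12393) - 8930) = 1/(-36 - 8930) = 1/(-8966) = -1/8966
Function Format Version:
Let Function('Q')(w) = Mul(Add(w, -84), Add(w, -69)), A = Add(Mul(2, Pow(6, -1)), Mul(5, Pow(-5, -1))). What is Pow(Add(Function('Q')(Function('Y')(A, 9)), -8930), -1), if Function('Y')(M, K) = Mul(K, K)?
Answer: Rational(-1, 8966) ≈ -0.00011153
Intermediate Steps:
A = Rational(-2, 3) (A = Add(Mul(2, Rational(1, 6)), Mul(5, Rational(-1, 5))) = Add(Rational(1, 3), -1) = Rational(-2, 3) ≈ -0.66667)
Function('Y')(M, K) = Pow(K, 2)
Function('Q')(w) = Mul(Add(-84, w), Add(-69, w))
Pow(Add(Function('Q')(Function('Y')(A, 9)), -8930), -1) = Pow(Add(Add(5796, Pow(Pow(9, 2), 2), Mul(-153, Pow(9, 2))), -8930), -1) = Pow(Add(Add(5796, Pow(81, 2), Mul(-153, 81)), -8930), -1) = Pow(Add(Add(5796, 6561, -12393), -8930), -1) = Pow(Add(-36, -8930), -1) = Pow(-8966, -1) = Rational(-1, 8966)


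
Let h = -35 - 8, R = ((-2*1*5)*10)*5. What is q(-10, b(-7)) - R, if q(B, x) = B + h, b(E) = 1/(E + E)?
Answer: 447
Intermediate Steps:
b(E) = 1/(2*E)
R = -500 (R = (-2*5*10)*5 = -10*10*5 = -100*5 = -500)
h = -43
q(B, x) = -43 + B (q(B, x) = B - 43 = -43 + B)
q(-10, b(-7)) - R = (-43 - 10) - 1*(-500) = -53 + 500 = 447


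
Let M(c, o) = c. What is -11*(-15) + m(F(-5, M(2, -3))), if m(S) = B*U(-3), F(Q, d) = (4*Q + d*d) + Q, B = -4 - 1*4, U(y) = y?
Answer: 189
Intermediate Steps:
B = -8 (B = -4 - 4 = -8)
F(Q, d) = d**2 + 5*Q (F(Q, d) = (4*Q + d**2) + Q = (d**2 + 4*Q) + Q = d**2 + 5*Q)
m(S) = 24 (m(S) = -8*(-3) = 24)
-11*(-15) + m(F(-5, M(2, -3))) = -11*(-15) + 24 = 165 + 24 = 189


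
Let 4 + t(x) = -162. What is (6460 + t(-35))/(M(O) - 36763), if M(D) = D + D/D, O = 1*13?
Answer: -6294/36749 ≈ -0.17127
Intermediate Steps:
t(x) = -166 (t(x) = -4 - 162 = -166)
O = 13
M(D) = 1 + D (M(D) = D + 1 = 1 + D)
(6460 + t(-35))/(M(O) - 36763) = (6460 - 166)/((1 + 13) - 36763) = 6294/(14 - 36763) = 6294/(-36749) = 6294*(-1/36749) = -6294/36749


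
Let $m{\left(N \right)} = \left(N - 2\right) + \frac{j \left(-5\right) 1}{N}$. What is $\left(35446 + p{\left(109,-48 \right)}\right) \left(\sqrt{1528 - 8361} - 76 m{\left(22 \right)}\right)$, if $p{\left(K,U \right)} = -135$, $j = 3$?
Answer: $- \frac{570272650}{11} + 35311 i \sqrt{6833} \approx -5.1843 \cdot 10^{7} + 2.9189 \cdot 10^{6} i$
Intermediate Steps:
$m{\left(N \right)} = -2 + N - \frac{15}{N}$ ($m{\left(N \right)} = \left(N - 2\right) + \frac{3 \left(-5\right) 1}{N} = \left(-2 + N\right) + \frac{\left(-15\right) 1}{N} = \left(-2 + N\right) - \frac{15}{N} = -2 + N - \frac{15}{N}$)
$\left(35446 + p{\left(109,-48 \right)}\right) \left(\sqrt{1528 - 8361} - 76 m{\left(22 \right)}\right) = \left(35446 - 135\right) \left(\sqrt{1528 - 8361} - 76 \left(-2 + 22 - \frac{15}{22}\right)\right) = 35311 \left(\sqrt{-6833} - 76 \left(-2 + 22 - \frac{15}{22}\right)\right) = 35311 \left(i \sqrt{6833} - 76 \left(-2 + 22 - \frac{15}{22}\right)\right) = 35311 \left(i \sqrt{6833} - \frac{16150}{11}\right) = 35311 \left(- \frac{16150}{11} + i \sqrt{6833}\right) = - \frac{570272650}{11} + 35311 i \sqrt{6833}$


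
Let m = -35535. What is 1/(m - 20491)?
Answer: -1/56026 ≈ -1.7849e-5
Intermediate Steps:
1/(m - 20491) = 1/(-35535 - 20491) = 1/(-56026) = -1/56026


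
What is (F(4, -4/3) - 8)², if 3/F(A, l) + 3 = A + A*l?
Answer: 12769/169 ≈ 75.556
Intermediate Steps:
F(A, l) = 3/(-3 + A + A*l) (F(A, l) = 3/(-3 + (A + A*l)) = 3/(-3 + A + A*l))
(F(4, -4/3) - 8)² = (3/(-3 + 4 + 4*(-4/3)) - 8)² = (3/(-3 + 4 - 16/3) - 8)² = (3/(-13/3) - 8)² = (3*(-3/13) - 8)² = (-9/13 - 8)² = (-113/13)² = 12769/169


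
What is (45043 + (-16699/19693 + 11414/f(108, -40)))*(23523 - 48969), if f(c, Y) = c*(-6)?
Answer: -1218356619368209/1063422 ≈ -1.1457e+9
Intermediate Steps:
f(c, Y) = -6*c
(45043 + (-16699/19693 + 11414/f(108, -40)))*(23523 - 48969) = (45043 + (-16699/19693 + 11414/((-6*108))))*(23523 - 48969) = (45043 + (-16699*1/19693 + 11414/(-648)))*(-25446) = (45043 + (-16699/19693 + 11414*(-1/648)))*(-25446) = (45043 + (-16699/19693 - 5707/324))*(-25446) = (45043 - 117798427/6380532)*(-25446) = (287280504449/6380532)*(-25446) = -1218356619368209/1063422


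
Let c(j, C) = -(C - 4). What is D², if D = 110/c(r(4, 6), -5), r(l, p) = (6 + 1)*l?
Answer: 12100/81 ≈ 149.38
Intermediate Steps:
r(l, p) = 7*l
c(j, C) = 4 - C (c(j, C) = -(-4 + C) = 4 - C)
D = 110/9 (D = 110/(4 - 1*(-5)) = 110/(4 + 5) = 110/9 ≈ 12.222)
D² = (110/9)² = 12100/81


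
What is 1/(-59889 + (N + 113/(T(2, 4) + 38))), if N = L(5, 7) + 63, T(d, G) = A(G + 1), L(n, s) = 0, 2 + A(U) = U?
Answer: -41/2452753 ≈ -1.6716e-5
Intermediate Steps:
A(U) = -2 + U
T(d, G) = -1 + G (T(d, G) = -2 + (G + 1) = -2 + (1 + G) = -1 + G)
N = 63 (N = 0 + 63 = 63)
1/(-59889 + (N + 113/(T(2, 4) + 38))) = 1/(-59889 + (63 + 113/((-1 + 4) + 38))) = 1/(-59889 + (63 + 113/(3 + 38))) = 1/(-59889 + (63 + 113/41)) = 1/(-59889 + 2696/41) = 1/(-2452753/41) = -41/2452753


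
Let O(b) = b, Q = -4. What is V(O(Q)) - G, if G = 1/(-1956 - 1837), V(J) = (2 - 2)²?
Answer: 1/3793 ≈ 0.00026364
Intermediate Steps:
V(J) = 0 (V(J) = 0² = 0)
G = -1/3793 (G = 1/(-3793) = -1/3793 ≈ -0.00026364)
V(O(Q)) - G = 0 - 1*(-1/3793) = 0 + 1/3793 = 1/3793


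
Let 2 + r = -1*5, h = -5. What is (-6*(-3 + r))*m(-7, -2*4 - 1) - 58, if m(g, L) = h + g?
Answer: -778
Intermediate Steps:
r = -7 (r = -2 - 1*5 = -2 - 5 = -7)
m(g, L) = -5 + g
(-6*(-3 + r))*m(-7, -2*4 - 1) - 58 = (-6*(-3 - 7))*(-5 - 7) - 58 = -6*(-10)*(-12) - 58 = 60*(-12) - 58 = -720 - 58 = -778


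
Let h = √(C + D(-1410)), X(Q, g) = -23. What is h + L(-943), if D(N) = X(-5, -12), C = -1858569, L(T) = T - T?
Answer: 964*I*√2 ≈ 1363.3*I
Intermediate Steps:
L(T) = 0
D(N) = -23
h = 964*I*√2 (h = √(-1858569 - 23) = √(-1858592) = 964*I*√2 ≈ 1363.3*I)
h + L(-943) = 964*I*√2 + 0 = 964*I*√2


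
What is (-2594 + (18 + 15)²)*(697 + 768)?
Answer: -2204825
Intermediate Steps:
(-2594 + (18 + 15)²)*(697 + 768) = (-2594 + 33²)*1465 = (-2594 + 1089)*1465 = -1505*1465 = -2204825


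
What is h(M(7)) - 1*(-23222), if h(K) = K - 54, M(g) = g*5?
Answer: 23203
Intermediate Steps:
M(g) = 5*g
h(K) = -54 + K
h(M(7)) - 1*(-23222) = (-54 + 5*7) - 1*(-23222) = (-54 + 35) + 23222 = -19 + 23222 = 23203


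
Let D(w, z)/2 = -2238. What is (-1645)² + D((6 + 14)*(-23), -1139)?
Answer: 2701549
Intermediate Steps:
D(w, z) = -4476 (D(w, z) = 2*(-2238) = -4476)
(-1645)² + D((6 + 14)*(-23), -1139) = (-1645)² - 4476 = 2706025 - 4476 = 2701549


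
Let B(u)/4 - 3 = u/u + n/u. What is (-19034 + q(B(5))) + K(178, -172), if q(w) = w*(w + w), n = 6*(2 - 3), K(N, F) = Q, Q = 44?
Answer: -468478/25 ≈ -18739.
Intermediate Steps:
K(N, F) = 44
n = -6 (n = 6*(-1) = -6)
B(u) = 16 - 24/u (B(u) = 12 + 4*(u/u - 6/u) = 12 + 4*(1 - 6/u) = 12 + (4 - 24/u) = 16 - 24/u)
q(w) = 2*w**2 (q(w) = w*(2*w) = 2*w**2)
(-19034 + q(B(5))) + K(178, -172) = (-19034 + 2*(16 - 24/5)**2) + 44 = (-19034 + 2*(56/5)**2) + 44 = (-19034 + 2*(3136/25)) + 44 = (-19034 + 6272/25) + 44 = -469578/25 + 44 = -468478/25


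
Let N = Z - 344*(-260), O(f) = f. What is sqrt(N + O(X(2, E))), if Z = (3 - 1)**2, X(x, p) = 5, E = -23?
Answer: sqrt(89449) ≈ 299.08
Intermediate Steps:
Z = 4 (Z = 2**2 = 4)
N = 89444 (N = 4 - 344*(-260) = 4 + 89440 = 89444)
sqrt(N + O(X(2, E))) = sqrt(89444 + 5) = sqrt(89449)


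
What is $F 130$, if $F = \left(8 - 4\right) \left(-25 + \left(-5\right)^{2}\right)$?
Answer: $0$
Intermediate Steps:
$F = 0$ ($F = 4 \left(-25 + 25\right) = 4 \cdot 0 = 0$)
$F 130 = 0 \cdot 130 = 0$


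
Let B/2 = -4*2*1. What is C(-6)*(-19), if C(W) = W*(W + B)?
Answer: -2508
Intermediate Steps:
B = -16 (B = 2*(-4*2*1) = 2*(-8*1) = 2*(-8) = -16)
C(W) = W*(-16 + W) (C(W) = W*(W - 16) = W*(-16 + W))
C(-6)*(-19) = -6*(-16 - 6)*(-19) = -6*(-22)*(-19) = 132*(-19) = -2508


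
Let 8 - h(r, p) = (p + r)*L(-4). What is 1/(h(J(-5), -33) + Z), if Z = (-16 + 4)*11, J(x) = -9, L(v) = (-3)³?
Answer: -1/1258 ≈ -0.00079491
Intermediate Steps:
L(v) = -27
h(r, p) = 8 + 27*p + 27*r (h(r, p) = 8 - (p + r)*(-27) = 8 - (-27*p - 27*r) = 8 + (27*p + 27*r) = 8 + 27*p + 27*r)
Z = -132 (Z = -12*11 = -132)
1/(h(J(-5), -33) + Z) = 1/((8 + 27*(-33) + 27*(-9)) - 132) = 1/((8 - 891 - 243) - 132) = 1/(-1126 - 132) = 1/(-1258) = -1/1258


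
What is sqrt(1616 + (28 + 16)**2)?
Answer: 4*sqrt(222) ≈ 59.599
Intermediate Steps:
sqrt(1616 + (28 + 16)**2) = sqrt(1616 + 44**2) = sqrt(1616 + 1936) = sqrt(3552) = 4*sqrt(222)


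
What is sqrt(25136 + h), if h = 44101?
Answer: 21*sqrt(157) ≈ 263.13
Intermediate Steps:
sqrt(25136 + h) = sqrt(25136 + 44101) = sqrt(69237) = 21*sqrt(157)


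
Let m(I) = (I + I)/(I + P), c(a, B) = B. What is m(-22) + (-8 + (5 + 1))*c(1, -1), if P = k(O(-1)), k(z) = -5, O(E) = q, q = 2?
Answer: 98/27 ≈ 3.6296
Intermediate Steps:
O(E) = 2
P = -5
m(I) = 2*I/(-5 + I) (m(I) = (I + I)/(I - 5) = (2*I)/(-5 + I) = 2*I/(-5 + I))
m(-22) + (-8 + (5 + 1))*c(1, -1) = 2*(-22)/(-5 - 22) + (-8 + (5 + 1))*(-1) = 2*(-22)/(-27) + (-8 + 6)*(-1) = 2*(-22)*(-1/27) - 2*(-1) = 44/27 + 2 = 98/27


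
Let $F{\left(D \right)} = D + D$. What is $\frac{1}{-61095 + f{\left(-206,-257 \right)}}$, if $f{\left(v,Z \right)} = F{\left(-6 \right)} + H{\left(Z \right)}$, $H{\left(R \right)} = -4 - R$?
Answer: $- \frac{1}{60854} \approx -1.6433 \cdot 10^{-5}$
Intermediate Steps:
$F{\left(D \right)} = 2 D$
$f{\left(v,Z \right)} = -16 - Z$ ($f{\left(v,Z \right)} = 2 \left(-6\right) - \left(4 + Z\right) = -12 - \left(4 + Z\right) = -16 - Z$)
$\frac{1}{-61095 + f{\left(-206,-257 \right)}} = \frac{1}{-61095 - -241} = \frac{1}{-61095 + \left(-16 + 257\right)} = \frac{1}{-61095 + 241} = \frac{1}{-60854} = - \frac{1}{60854}$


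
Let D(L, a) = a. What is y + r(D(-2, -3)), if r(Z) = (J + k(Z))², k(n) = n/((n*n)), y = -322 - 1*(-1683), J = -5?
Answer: 12505/9 ≈ 1389.4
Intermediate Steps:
y = 1361 (y = -322 + 1683 = 1361)
k(n) = 1/n (k(n) = n/(n²) = n/n² = 1/n)
r(Z) = (-5 + 1/Z)²
y + r(D(-2, -3)) = 1361 + (-1 + 5*(-3))²/(-3)² = 1361 + (-1 - 15)²/9 = 1361 + (⅑)*(-16)² = 1361 + (⅑)*256 = 1361 + 256/9 = 12505/9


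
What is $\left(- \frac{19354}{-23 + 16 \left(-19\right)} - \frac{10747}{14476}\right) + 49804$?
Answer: $\frac{21457405313}{430332} \approx 49862.0$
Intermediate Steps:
$\left(- \frac{19354}{-23 + 16 \left(-19\right)} - \frac{10747}{14476}\right) + 49804 = \left(- \frac{19354}{-23 - 304} - \frac{977}{1316}\right) + 49804 = \left(- \frac{19354}{-327} - \frac{977}{1316}\right) + 49804 = \left(\left(-19354\right) \left(- \frac{1}{327}\right) - \frac{977}{1316}\right) + 49804 = \left(\frac{19354}{327} - \frac{977}{1316}\right) + 49804 = \frac{25150385}{430332} + 49804 = \frac{21457405313}{430332}$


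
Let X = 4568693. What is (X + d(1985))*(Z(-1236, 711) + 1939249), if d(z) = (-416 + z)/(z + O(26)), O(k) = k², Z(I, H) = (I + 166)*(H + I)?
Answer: 10135126413782786/887 ≈ 1.1426e+13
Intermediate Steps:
Z(I, H) = (166 + I)*(H + I)
d(z) = (-416 + z)/(676 + z) (d(z) = (-416 + z)/(z + 26²) = (-416 + z)/(z + 676) = (-416 + z)/(676 + z))
(X + d(1985))*(Z(-1236, 711) + 1939249) = (4568693 + (-416 + 1985)/(676 + 1985))*(((-1236)² + 166*711 + 166*(-1236) + 711*(-1236)) + 1939249) = (4568693 + 1569/2661)*((1527696 + 118026 - 205176 - 878796) + 1939249) = (4568693 + (1/2661)*1569)*(561750 + 1939249) = (4568693 + 523/887)*2500999 = (4052431214/887)*2500999 = 10135126413782786/887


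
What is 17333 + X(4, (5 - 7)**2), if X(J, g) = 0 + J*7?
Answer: 17361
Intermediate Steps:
X(J, g) = 7*J (X(J, g) = 0 + 7*J = 7*J)
17333 + X(4, (5 - 7)**2) = 17333 + 7*4 = 17333 + 28 = 17361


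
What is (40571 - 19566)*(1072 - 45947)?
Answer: -942599375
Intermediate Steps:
(40571 - 19566)*(1072 - 45947) = 21005*(-44875) = -942599375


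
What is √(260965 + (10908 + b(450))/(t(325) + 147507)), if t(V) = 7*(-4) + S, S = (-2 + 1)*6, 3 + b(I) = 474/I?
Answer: √1276997173563799851/2212095 ≈ 510.85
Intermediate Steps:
b(I) = -3 + 474/I
S = -6 (S = -1*6 = -6)
t(V) = -34 (t(V) = 7*(-4) - 6 = -28 - 6 = -34)
√(260965 + (10908 + b(450))/(t(325) + 147507)) = √(260965 + (10908 + (-3 + 474/450))/(-34 + 147507)) = √(260965 + (10908 + (-3 + 474*(1/450)))/147473) = √(260965 + (10908 + (-3 + 79/75))*(1/147473)) = √(260965 + (10908 - 146/75)*(1/147473)) = √(260965 + (817954/75)*(1/147473)) = √(260965 + 817954/11060475) = √(2886397676329/11060475) = √1276997173563799851/2212095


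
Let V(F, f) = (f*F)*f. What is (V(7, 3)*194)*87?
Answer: 1063314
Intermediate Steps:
V(F, f) = F*f² (V(F, f) = (F*f)*f = F*f²)
(V(7, 3)*194)*87 = ((7*3²)*194)*87 = ((7*9)*194)*87 = (63*194)*87 = 12222*87 = 1063314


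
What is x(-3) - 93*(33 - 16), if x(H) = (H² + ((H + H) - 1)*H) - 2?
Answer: -1553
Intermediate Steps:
x(H) = -2 + H² + H*(-1 + 2*H) (x(H) = (H² + (2*H - 1)*H) - 2 = (H² + (-1 + 2*H)*H) - 2 = (H² + H*(-1 + 2*H)) - 2 = -2 + H² + H*(-1 + 2*H))
x(-3) - 93*(33 - 16) = (-2 - 1*(-3) + 3*(-3)²) - 93*(33 - 16) = (-2 + 3 + 3*9) - 93*17 = (-2 + 3 + 27) - 1581 = 28 - 1581 = -1553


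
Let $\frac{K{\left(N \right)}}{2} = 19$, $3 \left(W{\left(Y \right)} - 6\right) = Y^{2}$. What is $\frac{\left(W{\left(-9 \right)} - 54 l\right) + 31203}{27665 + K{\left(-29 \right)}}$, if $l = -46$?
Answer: $\frac{33720}{27703} \approx 1.2172$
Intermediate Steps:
$W{\left(Y \right)} = 6 + \frac{Y^{2}}{3}$
$K{\left(N \right)} = 38$ ($K{\left(N \right)} = 2 \cdot 19 = 38$)
$\frac{\left(W{\left(-9 \right)} - 54 l\right) + 31203}{27665 + K{\left(-29 \right)}} = \frac{\left(\left(6 + \frac{\left(-9\right)^{2}}{3}\right) - -2484\right) + 31203}{27665 + 38} = \frac{\left(\left(6 + \frac{1}{3} \cdot 81\right) + 2484\right) + 31203}{27703} = \left(\left(\left(6 + 27\right) + 2484\right) + 31203\right) \frac{1}{27703} = \left(\left(33 + 2484\right) + 31203\right) \frac{1}{27703} = \left(2517 + 31203\right) \frac{1}{27703} = 33720 \cdot \frac{1}{27703} = \frac{33720}{27703}$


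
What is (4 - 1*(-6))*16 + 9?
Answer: 169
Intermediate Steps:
(4 - 1*(-6))*16 + 9 = (4 + 6)*16 + 9 = 10*16 + 9 = 160 + 9 = 169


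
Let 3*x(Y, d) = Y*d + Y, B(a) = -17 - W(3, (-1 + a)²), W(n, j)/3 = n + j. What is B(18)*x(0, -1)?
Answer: 0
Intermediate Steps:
W(n, j) = 3*j + 3*n (W(n, j) = 3*(n + j) = 3*(j + n) = 3*j + 3*n)
B(a) = -26 - 3*(-1 + a)² (B(a) = -17 - (3*(-1 + a)² + 3*3) = -17 - (3*(-1 + a)² + 9) = -17 - (9 + 3*(-1 + a)²) = -17 + (-9 - 3*(-1 + a)²) = -26 - 3*(-1 + a)²)
x(Y, d) = Y/3 + Y*d/3 (x(Y, d) = (Y*d + Y)/3 = (Y + Y*d)/3 = Y/3 + Y*d/3)
B(18)*x(0, -1) = (-26 - 3*(-1 + 18)²)*((⅓)*0*(1 - 1)) = (-26 - 3*17²)*((⅓)*0*0) = (-26 - 3*289)*0 = (-26 - 867)*0 = -893*0 = 0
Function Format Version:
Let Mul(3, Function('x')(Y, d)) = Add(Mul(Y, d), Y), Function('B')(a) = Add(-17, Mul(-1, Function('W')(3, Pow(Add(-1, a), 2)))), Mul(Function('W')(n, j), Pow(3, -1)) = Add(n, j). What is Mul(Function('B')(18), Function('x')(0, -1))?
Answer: 0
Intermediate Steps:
Function('W')(n, j) = Add(Mul(3, j), Mul(3, n)) (Function('W')(n, j) = Mul(3, Add(n, j)) = Mul(3, Add(j, n)) = Add(Mul(3, j), Mul(3, n)))
Function('B')(a) = Add(-26, Mul(-3, Pow(Add(-1, a), 2))) (Function('B')(a) = Add(-17, Mul(-1, Add(Mul(3, Pow(Add(-1, a), 2)), Mul(3, 3)))) = Add(-17, Mul(-1, Add(Mul(3, Pow(Add(-1, a), 2)), 9))) = Add(-17, Mul(-1, Add(9, Mul(3, Pow(Add(-1, a), 2))))) = Add(-17, Add(-9, Mul(-3, Pow(Add(-1, a), 2)))) = Add(-26, Mul(-3, Pow(Add(-1, a), 2))))
Function('x')(Y, d) = Add(Mul(Rational(1, 3), Y), Mul(Rational(1, 3), Y, d)) (Function('x')(Y, d) = Mul(Rational(1, 3), Add(Mul(Y, d), Y)) = Mul(Rational(1, 3), Add(Y, Mul(Y, d))) = Add(Mul(Rational(1, 3), Y), Mul(Rational(1, 3), Y, d)))
Mul(Function('B')(18), Function('x')(0, -1)) = Mul(Add(-26, Mul(-3, Pow(Add(-1, 18), 2))), Mul(Rational(1, 3), 0, Add(1, -1))) = Mul(Add(-26, Mul(-3, Pow(17, 2))), Mul(Rational(1, 3), 0, 0)) = Mul(Add(-26, Mul(-3, 289)), 0) = Mul(Add(-26, -867), 0) = Mul(-893, 0) = 0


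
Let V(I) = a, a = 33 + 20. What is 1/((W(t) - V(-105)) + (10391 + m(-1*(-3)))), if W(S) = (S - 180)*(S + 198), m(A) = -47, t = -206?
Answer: 1/13379 ≈ 7.4744e-5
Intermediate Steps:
a = 53
V(I) = 53
W(S) = (-180 + S)*(198 + S)
1/((W(t) - V(-105)) + (10391 + m(-1*(-3)))) = 1/(((-35640 + (-206)² + 18*(-206)) - 1*53) + (10391 - 47)) = 1/(((-35640 + 42436 - 3708) - 53) + 10344) = 1/((3088 - 53) + 10344) = 1/(3035 + 10344) = 1/13379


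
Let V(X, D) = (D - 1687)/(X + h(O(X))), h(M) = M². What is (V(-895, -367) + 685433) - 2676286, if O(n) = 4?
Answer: -1749957733/879 ≈ -1.9909e+6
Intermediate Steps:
V(X, D) = (-1687 + D)/(16 + X) (V(X, D) = (D - 1687)/(X + 4²) = (-1687 + D)/(X + 16) = (-1687 + D)/(16 + X))
(V(-895, -367) + 685433) - 2676286 = ((-1687 - 367)/(16 - 895) + 685433) - 2676286 = (-2054/(-879) + 685433) - 2676286 = (-1/879*(-2054) + 685433) - 2676286 = (2054/879 + 685433) - 2676286 = 602497661/879 - 2676286 = -1749957733/879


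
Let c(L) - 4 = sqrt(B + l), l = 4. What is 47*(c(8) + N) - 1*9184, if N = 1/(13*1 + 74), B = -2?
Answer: -782605/87 + 47*sqrt(2) ≈ -8929.0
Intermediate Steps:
N = 1/87 (N = 1/(13 + 74) = 1/87 ≈ 0.011494)
c(L) = 4 + sqrt(2) (c(L) = 4 + sqrt(-2 + 4) = 4 + sqrt(2))
47*(c(8) + N) - 1*9184 = 47*((4 + sqrt(2)) + 1/87) - 1*9184 = 47*(349/87 + sqrt(2)) - 9184 = (16403/87 + 47*sqrt(2)) - 9184 = -782605/87 + 47*sqrt(2)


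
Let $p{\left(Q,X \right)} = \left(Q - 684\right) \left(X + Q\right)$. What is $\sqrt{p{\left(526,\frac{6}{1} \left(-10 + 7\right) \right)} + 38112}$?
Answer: $2 i \sqrt{10538} \approx 205.31 i$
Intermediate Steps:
$p{\left(Q,X \right)} = \left(-684 + Q\right) \left(Q + X\right)$
$\sqrt{p{\left(526,\frac{6}{1} \left(-10 + 7\right) \right)} + 38112} = \sqrt{\left(526^{2} - 359784 - 684 \cdot \frac{6}{1} \left(-10 + 7\right) + 526 \cdot \frac{6}{1} \left(-10 + 7\right)\right) + 38112} = \sqrt{\left(276676 - 359784 - 684 \cdot 6 \cdot 1 \left(-3\right) + 526 \cdot 6 \cdot 1 \left(-3\right)\right) + 38112} = \sqrt{\left(276676 - 359784 - 684 \cdot 6 \left(-3\right) + 526 \cdot 6 \left(-3\right)\right) + 38112} = \sqrt{\left(276676 - 359784 - -12312 + 526 \left(-18\right)\right) + 38112} = \sqrt{\left(276676 - 359784 + 12312 - 9468\right) + 38112} = \sqrt{-80264 + 38112} = \sqrt{-42152} = 2 i \sqrt{10538}$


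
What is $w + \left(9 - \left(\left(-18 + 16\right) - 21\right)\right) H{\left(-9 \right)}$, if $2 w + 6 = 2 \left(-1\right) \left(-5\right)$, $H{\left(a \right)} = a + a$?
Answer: $-574$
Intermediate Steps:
$H{\left(a \right)} = 2 a$
$w = 2$ ($w = -3 + \frac{2 \left(-1\right) \left(-5\right)}{2} = -3 + \frac{\left(-2\right) \left(-5\right)}{2} = -3 + \frac{1}{2} \cdot 10 = -3 + 5 = 2$)
$w + \left(9 - \left(\left(-18 + 16\right) - 21\right)\right) H{\left(-9 \right)} = 2 + \left(9 - \left(\left(-18 + 16\right) - 21\right)\right) 2 \left(-9\right) = 2 + \left(9 - \left(-2 - 21\right)\right) \left(-18\right) = 2 + \left(9 - -23\right) \left(-18\right) = 2 + \left(9 + 23\right) \left(-18\right) = 2 + 32 \left(-18\right) = 2 - 576 = -574$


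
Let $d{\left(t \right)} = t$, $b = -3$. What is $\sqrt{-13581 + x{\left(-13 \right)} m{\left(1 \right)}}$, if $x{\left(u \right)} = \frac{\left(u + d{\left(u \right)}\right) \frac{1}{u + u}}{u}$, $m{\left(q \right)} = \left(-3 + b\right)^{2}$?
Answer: $\frac{3 i \sqrt{255073}}{13} \approx 116.55 i$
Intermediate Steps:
$m{\left(q \right)} = 36$ ($m{\left(q \right)} = \left(-3 - 3\right)^{2} = \left(-6\right)^{2} = 36$)
$x{\left(u \right)} = \frac{1}{u}$ ($x{\left(u \right)} = \frac{\left(u + u\right) \frac{1}{u + u}}{u} = \frac{2 u \frac{1}{2 u}}{u} = 1 \frac{1}{u} = \frac{1}{u}$)
$\sqrt{-13581 + x{\left(-13 \right)} m{\left(1 \right)}} = \sqrt{-13581 + \frac{1}{-13} \cdot 36} = \sqrt{-13581 - \frac{36}{13}} = \sqrt{- \frac{176589}{13}} = \frac{3 i \sqrt{255073}}{13}$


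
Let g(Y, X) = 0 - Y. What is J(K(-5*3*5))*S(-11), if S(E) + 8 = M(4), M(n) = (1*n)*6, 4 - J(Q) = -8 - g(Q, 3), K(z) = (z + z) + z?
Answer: 3792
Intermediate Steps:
g(Y, X) = -Y
K(z) = 3*z (K(z) = 2*z + z = 3*z)
J(Q) = 12 - Q (J(Q) = 4 - (-8 - (-1)*Q) = 4 - (-8 + Q) = 4 + (8 - Q) = 12 - Q)
M(n) = 6*n (M(n) = n*6 = 6*n)
S(E) = 16 (S(E) = -8 + 6*4 = -8 + 24 = 16)
J(K(-5*3*5))*S(-11) = (12 - 3*-5*3*5)*16 = (12 - 3*(-15*5))*16 = (12 - 3*(-75))*16 = (12 - 1*(-225))*16 = (12 + 225)*16 = 237*16 = 3792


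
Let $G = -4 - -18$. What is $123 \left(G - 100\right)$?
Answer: $-10578$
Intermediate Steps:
$G = 14$ ($G = -4 + 18 = 14$)
$123 \left(G - 100\right) = 123 \left(14 - 100\right) = 123 \left(-86\right) = -10578$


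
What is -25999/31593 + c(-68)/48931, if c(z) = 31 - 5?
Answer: -1271335651/1545877083 ≈ -0.82240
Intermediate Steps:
c(z) = 26
-25999/31593 + c(-68)/48931 = -25999/31593 + 26/48931 = -1271335651/1545877083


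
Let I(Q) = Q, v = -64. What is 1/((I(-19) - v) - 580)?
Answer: -1/535 ≈ -0.0018692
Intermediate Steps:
1/((I(-19) - v) - 580) = 1/((-19 - 1*(-64)) - 580) = 1/((-19 + 64) - 580) = 1/(45 - 580) = 1/(-535) = -1/535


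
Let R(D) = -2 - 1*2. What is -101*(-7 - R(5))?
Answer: 303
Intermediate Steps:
R(D) = -4 (R(D) = -2 - 2 = -4)
-101*(-7 - R(5)) = -101*(-7 - 1*(-4)) = -101*(-7 + 4) = -101*(-3) = 303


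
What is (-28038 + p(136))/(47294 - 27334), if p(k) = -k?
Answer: -14087/9980 ≈ -1.4115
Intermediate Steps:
(-28038 + p(136))/(47294 - 27334) = (-28038 - 1*136)/(47294 - 27334) = (-28038 - 136)/19960 = -28174*1/19960 = -14087/9980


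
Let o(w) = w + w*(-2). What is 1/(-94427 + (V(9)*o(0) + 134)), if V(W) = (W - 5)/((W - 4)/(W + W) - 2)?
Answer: -1/94293 ≈ -1.0605e-5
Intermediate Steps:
o(w) = -w (o(w) = w - 2*w = -w)
V(W) = (-5 + W)/(-2 + (-4 + W)/(2*W)) (V(W) = (-5 + W)/((-4 + W)/((2*W)) - 2) = (-5 + W)/((-4 + W)*(1/(2*W)) - 2) = (-5 + W)/((-4 + W)/(2*W) - 2) = (-5 + W)/(-2 + (-4 + W)/(2*W)))
1/(-94427 + (V(9)*o(0) + 134)) = 1/(-94427 + ((2*9*(5 - 1*9)/(4 + 3*9))*(-1*0) + 134)) = 1/(-94427 + ((2*9*(5 - 9)/(4 + 27))*0 + 134)) = 1/(-94427 + ((2*9*(-4)/31)*0 + 134)) = 1/(-94427 + ((2*9*(1/31)*(-4))*0 + 134)) = 1/(-94427 + (-72/31*0 + 134)) = 1/(-94427 + (0 + 134)) = 1/(-94427 + 134) = 1/(-94293) = -1/94293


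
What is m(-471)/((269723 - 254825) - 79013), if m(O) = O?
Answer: 471/64115 ≈ 0.0073462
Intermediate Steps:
m(-471)/((269723 - 254825) - 79013) = -471/((269723 - 254825) - 79013) = -471/(14898 - 79013) = -471/(-64115) = -471*(-1/64115) = 471/64115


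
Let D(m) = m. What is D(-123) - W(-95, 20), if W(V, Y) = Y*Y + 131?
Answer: -654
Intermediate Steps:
W(V, Y) = 131 + Y² (W(V, Y) = Y² + 131 = 131 + Y²)
D(-123) - W(-95, 20) = -123 - (131 + 20²) = -123 - (131 + 400) = -123 - 1*531 = -123 - 531 = -654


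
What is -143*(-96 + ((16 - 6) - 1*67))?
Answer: 21879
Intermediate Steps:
-143*(-96 + ((16 - 6) - 1*67)) = -143*(-96 + (10 - 67)) = -143*(-96 - 57) = -143*(-153) = 21879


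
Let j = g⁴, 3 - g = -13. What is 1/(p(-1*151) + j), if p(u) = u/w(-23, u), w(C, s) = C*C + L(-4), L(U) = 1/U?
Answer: 2115/138608036 ≈ 1.5259e-5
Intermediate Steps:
L(U) = 1/U
w(C, s) = -¼ + C² (w(C, s) = C*C + 1/(-4) = C² - ¼ = -¼ + C²)
g = 16 (g = 3 - 1*(-13) = 3 + 13 = 16)
p(u) = 4*u/2115 (p(u) = u/(-¼ + (-23)²) = u/(-¼ + 529) = u/(2115/4) = u*(4/2115) = 4*u/2115)
j = 65536 (j = 16⁴ = 65536)
1/(p(-1*151) + j) = 1/(4*(-1*151)/2115 + 65536) = 1/((4/2115)*(-151) + 65536) = 1/(-604/2115 + 65536) = 1/(138608036/2115) = 2115/138608036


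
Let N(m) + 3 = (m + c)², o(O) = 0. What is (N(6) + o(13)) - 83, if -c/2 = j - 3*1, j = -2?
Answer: 170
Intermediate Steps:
c = 10 (c = -2*(-2 - 3*1) = -2*(-2 - 3) = -2*(-5) = 10)
N(m) = -3 + (10 + m)² (N(m) = -3 + (m + 10)² = -3 + (10 + m)²)
(N(6) + o(13)) - 83 = ((-3 + (10 + 6)²) + 0) - 83 = ((-3 + 16²) + 0) - 83 = ((-3 + 256) + 0) - 83 = (253 + 0) - 83 = 253 - 83 = 170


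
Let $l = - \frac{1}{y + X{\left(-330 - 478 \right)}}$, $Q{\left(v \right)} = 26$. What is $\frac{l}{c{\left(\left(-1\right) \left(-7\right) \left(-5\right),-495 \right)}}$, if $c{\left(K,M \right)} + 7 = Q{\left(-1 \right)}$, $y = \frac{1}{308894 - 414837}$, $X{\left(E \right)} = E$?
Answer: $\frac{105943}{1626436955} \approx 6.5138 \cdot 10^{-5}$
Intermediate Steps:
$y = - \frac{1}{105943}$ ($y = \frac{1}{-105943} = - \frac{1}{105943} \approx -9.439 \cdot 10^{-6}$)
$c{\left(K,M \right)} = 19$ ($c{\left(K,M \right)} = -7 + 26 = 19$)
$l = \frac{105943}{85601945}$ ($l = - \frac{1}{- \frac{1}{105943} - 808} = - \frac{1}{- \frac{85601945}{105943}} = \left(-1\right) \left(- \frac{105943}{85601945}\right) = \frac{105943}{85601945} \approx 0.0012376$)
$\frac{l}{c{\left(\left(-1\right) \left(-7\right) \left(-5\right),-495 \right)}} = \frac{105943}{85601945 \cdot 19} = \frac{105943}{85601945} \cdot \frac{1}{19} = \frac{105943}{1626436955}$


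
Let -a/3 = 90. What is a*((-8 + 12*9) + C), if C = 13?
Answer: -30510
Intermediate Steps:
a = -270 (a = -3*90 = -270)
a*((-8 + 12*9) + C) = -270*((-8 + 12*9) + 13) = -270*((-8 + 108) + 13) = -270*(100 + 13) = -270*113 = -30510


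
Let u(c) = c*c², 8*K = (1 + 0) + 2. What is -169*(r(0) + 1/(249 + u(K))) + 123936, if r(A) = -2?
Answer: 15846712582/127515 ≈ 1.2427e+5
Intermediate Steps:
K = 3/8 (K = ((1 + 0) + 2)/8 = (1 + 2)/8 = (⅛)*3 = 3/8 ≈ 0.37500)
u(c) = c³
-169*(r(0) + 1/(249 + u(K))) + 123936 = -169*(-2 + 1/(249 + (3/8)³)) + 123936 = -169*(-2 + 1/(249 + 27/512)) + 123936 = -169*(-2 + 1/(127515/512)) + 123936 = -169*(-2 + 512/127515) + 123936 = -169*(-254518/127515) + 123936 = 43013542/127515 + 123936 = 15846712582/127515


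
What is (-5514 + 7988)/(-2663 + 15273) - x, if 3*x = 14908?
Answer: -93991229/18915 ≈ -4969.1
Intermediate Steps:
x = 14908/3 (x = (⅓)*14908 = 14908/3 ≈ 4969.3)
(-5514 + 7988)/(-2663 + 15273) - x = (-5514 + 7988)/(-2663 + 15273) - 1*14908/3 = 2474/12610 - 14908/3 = 2474*(1/12610) - 14908/3 = 1237/6305 - 14908/3 = -93991229/18915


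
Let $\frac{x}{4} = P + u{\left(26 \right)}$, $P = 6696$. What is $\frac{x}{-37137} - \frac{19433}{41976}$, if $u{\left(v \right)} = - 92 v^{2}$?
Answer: $\frac{2865439021}{519620904} \approx 5.5145$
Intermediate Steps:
$x = -221984$ ($x = 4 \left(6696 - 92 \cdot 26^{2}\right) = 4 \left(6696 - 62192\right) = 4 \left(-55496\right) = -221984$)
$\frac{x}{-37137} - \frac{19433}{41976} = - \frac{221984}{-37137} - \frac{19433}{41976} = \left(-221984\right) \left(- \frac{1}{37137}\right) - \frac{19433}{41976} = \frac{221984}{37137} - \frac{19433}{41976} = \frac{2865439021}{519620904}$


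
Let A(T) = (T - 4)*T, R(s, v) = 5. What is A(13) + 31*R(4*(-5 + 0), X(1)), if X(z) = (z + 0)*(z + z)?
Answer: 272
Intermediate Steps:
X(z) = 2*z² (X(z) = z*(2*z) = 2*z²)
A(T) = T*(-4 + T) (A(T) = (-4 + T)*T = T*(-4 + T))
A(13) + 31*R(4*(-5 + 0), X(1)) = 13*(-4 + 13) + 31*5 = 13*9 + 155 = 117 + 155 = 272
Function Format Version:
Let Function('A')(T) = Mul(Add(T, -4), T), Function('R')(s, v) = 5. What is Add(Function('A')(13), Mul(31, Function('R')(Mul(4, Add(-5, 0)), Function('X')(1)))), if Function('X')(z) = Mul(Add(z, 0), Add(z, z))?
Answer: 272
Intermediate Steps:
Function('X')(z) = Mul(2, Pow(z, 2)) (Function('X')(z) = Mul(z, Mul(2, z)) = Mul(2, Pow(z, 2)))
Function('A')(T) = Mul(T, Add(-4, T)) (Function('A')(T) = Mul(Add(-4, T), T) = Mul(T, Add(-4, T)))
Add(Function('A')(13), Mul(31, Function('R')(Mul(4, Add(-5, 0)), Function('X')(1)))) = Add(Mul(13, Add(-4, 13)), Mul(31, 5)) = Add(Mul(13, 9), 155) = Add(117, 155) = 272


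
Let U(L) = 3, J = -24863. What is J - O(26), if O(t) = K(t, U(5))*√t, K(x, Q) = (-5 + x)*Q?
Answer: -24863 - 63*√26 ≈ -25184.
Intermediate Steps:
K(x, Q) = Q*(-5 + x)
O(t) = √t*(-15 + 3*t) (O(t) = (3*(-5 + t))*√t = (-15 + 3*t)*√t = √t*(-15 + 3*t))
J - O(26) = -24863 - 3*√26*(-5 + 26) = -24863 - 3*√26*21 = -24863 - 63*√26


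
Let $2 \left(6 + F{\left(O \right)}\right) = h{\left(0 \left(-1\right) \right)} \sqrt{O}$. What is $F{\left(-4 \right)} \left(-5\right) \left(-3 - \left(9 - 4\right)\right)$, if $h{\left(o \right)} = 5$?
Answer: $-240 + 200 i \approx -240.0 + 200.0 i$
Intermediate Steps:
$F{\left(O \right)} = -6 + \frac{5 \sqrt{O}}{2}$
$F{\left(-4 \right)} \left(-5\right) \left(-3 - \left(9 - 4\right)\right) = \left(-6 + \frac{5 \sqrt{-4}}{2}\right) \left(-5\right) \left(-3 - \left(9 - 4\right)\right) = \left(-6 + \frac{5 \cdot 2 i}{2}\right) \left(-5\right) \left(-3 - 5\right) = \left(-6 + 5 i\right) \left(-5\right) \left(-3 - 5\right) = \left(30 - 25 i\right) \left(-8\right) = -240 + 200 i$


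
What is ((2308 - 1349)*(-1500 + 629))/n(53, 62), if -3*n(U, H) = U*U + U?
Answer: 835289/954 ≈ 875.56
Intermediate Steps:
n(U, H) = -U/3 - U²/3 (n(U, H) = -(U*U + U)/3 = -(U² + U)/3 = -(U + U²)/3 = -U/3 - U²/3)
((2308 - 1349)*(-1500 + 629))/n(53, 62) = ((2308 - 1349)*(-1500 + 629))/((-⅓*53*(1 + 53))) = (959*(-871))/((-⅓*53*54)) = -835289/(-954) = -835289*(-1/954) = 835289/954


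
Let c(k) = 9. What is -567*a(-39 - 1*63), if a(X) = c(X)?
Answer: -5103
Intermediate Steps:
a(X) = 9
-567*a(-39 - 1*63) = -567*9 = -5103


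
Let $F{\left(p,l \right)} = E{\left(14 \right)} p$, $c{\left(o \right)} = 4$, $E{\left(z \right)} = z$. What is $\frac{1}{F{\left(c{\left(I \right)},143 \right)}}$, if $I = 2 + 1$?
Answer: $\frac{1}{56} \approx 0.017857$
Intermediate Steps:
$I = 3$
$F{\left(p,l \right)} = 14 p$
$\frac{1}{F{\left(c{\left(I \right)},143 \right)}} = \frac{1}{14 \cdot 4} = \frac{1}{56}$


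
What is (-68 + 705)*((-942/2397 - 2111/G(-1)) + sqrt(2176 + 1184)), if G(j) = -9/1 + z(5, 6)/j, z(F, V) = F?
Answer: 153088663/1598 + 2548*sqrt(210) ≈ 1.3272e+5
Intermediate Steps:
G(j) = -9 + 5/j (G(j) = -9/1 + 5/j = -9*1 + 5/j = -9 + 5/j)
(-68 + 705)*((-942/2397 - 2111/G(-1)) + sqrt(2176 + 1184)) = (-68 + 705)*((-942/2397 - 2111/(-9 + 5/(-1))) + sqrt(2176 + 1184)) = 637*((-942*1/2397 - 2111/(-9 + 5*(-1))) + sqrt(3360)) = 637*((-314/799 - 2111/(-9 - 5)) + 4*sqrt(210)) = 637*((-314/799 - 2111/(-14)) + 4*sqrt(210)) = 637*((-314/799 - 2111*(-1/14)) + 4*sqrt(210)) = 637*((-314/799 + 2111/14) + 4*sqrt(210)) = 637*(1682293/11186 + 4*sqrt(210)) = 153088663/1598 + 2548*sqrt(210)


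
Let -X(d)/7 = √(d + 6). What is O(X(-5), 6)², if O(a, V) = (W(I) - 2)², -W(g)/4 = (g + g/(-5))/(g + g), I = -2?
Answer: 104976/625 ≈ 167.96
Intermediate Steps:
X(d) = -7*√(6 + d) (X(d) = -7*√(d + 6) = -7*√(6 + d))
W(g) = -8/5 (W(g) = -4*(g + g/(-5))/(g + g) = -4*(g + g*(-⅕))/(2*g) = -4*(g - g/5)*1/(2*g) = -4*4*g/5*1/(2*g) = -4*⅖ = -8/5)
O(a, V) = 324/25 (O(a, V) = (-8/5 - 2)² = (-18/5)² = 324/25)
O(X(-5), 6)² = (324/25)² = 104976/625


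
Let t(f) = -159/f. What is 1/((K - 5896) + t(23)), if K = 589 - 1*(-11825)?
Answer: 23/149755 ≈ 0.00015358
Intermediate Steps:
K = 12414 (K = 589 + 11825 = 12414)
1/((K - 5896) + t(23)) = 1/((12414 - 5896) - 159/23) = 1/(6518 - 159*1/23) = 1/(6518 - 159/23) = 1/(149755/23) = 23/149755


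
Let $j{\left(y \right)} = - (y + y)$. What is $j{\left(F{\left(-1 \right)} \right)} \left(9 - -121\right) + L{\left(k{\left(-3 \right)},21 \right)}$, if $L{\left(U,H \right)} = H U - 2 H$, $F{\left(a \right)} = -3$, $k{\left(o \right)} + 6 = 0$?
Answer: $612$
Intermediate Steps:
$k{\left(o \right)} = -6$ ($k{\left(o \right)} = -6 + 0 = -6$)
$L{\left(U,H \right)} = - 2 H + H U$
$j{\left(y \right)} = - 2 y$
$j{\left(F{\left(-1 \right)} \right)} \left(9 - -121\right) + L{\left(k{\left(-3 \right)},21 \right)} = \left(-2\right) \left(-3\right) \left(9 - -121\right) + 21 \left(-2 - 6\right) = 6 \left(9 + 121\right) + 21 \left(-8\right) = 6 \cdot 130 - 168 = 780 - 168 = 612$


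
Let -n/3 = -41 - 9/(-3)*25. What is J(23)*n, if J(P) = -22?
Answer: 2244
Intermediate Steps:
n = -102 (n = -3*(-41 - 9/(-3)*25) = -3*(-41 - 9*(-⅓)*25) = -3*(-41 + 3*25) = -3*(-41 + 75) = -3*34 = -102)
J(23)*n = -22*(-102) = 2244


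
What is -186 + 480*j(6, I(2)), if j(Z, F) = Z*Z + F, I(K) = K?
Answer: 18054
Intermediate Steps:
j(Z, F) = F + Z² (j(Z, F) = Z² + F = F + Z²)
-186 + 480*j(6, I(2)) = -186 + 480*(2 + 6²) = -186 + 480*(2 + 36) = -186 + 480*38 = -186 + 18240 = 18054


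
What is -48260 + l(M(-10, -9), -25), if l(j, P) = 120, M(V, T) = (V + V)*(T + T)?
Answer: -48140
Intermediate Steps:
M(V, T) = 4*T*V (M(V, T) = (2*V)*(2*T) = 4*T*V)
-48260 + l(M(-10, -9), -25) = -48260 + 120 = -48140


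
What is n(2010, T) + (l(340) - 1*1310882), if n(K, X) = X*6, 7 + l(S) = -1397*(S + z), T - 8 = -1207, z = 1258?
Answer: -3550489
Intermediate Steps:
T = -1199 (T = 8 - 1207 = -1199)
l(S) = -1757433 - 1397*S (l(S) = -7 - 1397*(S + 1258) = -7 - 1397*(1258 + S) = -7 + (-1757426 - 1397*S) = -1757433 - 1397*S)
n(K, X) = 6*X
n(2010, T) + (l(340) - 1*1310882) = 6*(-1199) + ((-1757433 - 1397*340) - 1*1310882) = -7194 + ((-1757433 - 474980) - 1310882) = -7194 + (-2232413 - 1310882) = -7194 - 3543295 = -3550489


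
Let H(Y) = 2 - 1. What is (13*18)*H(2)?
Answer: 234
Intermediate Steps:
H(Y) = 1
(13*18)*H(2) = (13*18)*1 = 234*1 = 234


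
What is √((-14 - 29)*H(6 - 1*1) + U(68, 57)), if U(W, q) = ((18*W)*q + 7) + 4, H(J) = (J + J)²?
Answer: √65479 ≈ 255.89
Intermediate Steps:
H(J) = 4*J² (H(J) = (2*J)² = 4*J²)
U(W, q) = 11 + 18*W*q (U(W, q) = (18*W*q + 7) + 4 = (7 + 18*W*q) + 4 = 11 + 18*W*q)
√((-14 - 29)*H(6 - 1*1) + U(68, 57)) = √((-14 - 29)*(4*(6 - 1*1)²) + (11 + 18*68*57)) = √(-172*(6 - 1)² + (11 + 69768)) = √(-172*5² + 69779) = √(-172*25 + 69779) = √(-43*100 + 69779) = √(-4300 + 69779) = √65479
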